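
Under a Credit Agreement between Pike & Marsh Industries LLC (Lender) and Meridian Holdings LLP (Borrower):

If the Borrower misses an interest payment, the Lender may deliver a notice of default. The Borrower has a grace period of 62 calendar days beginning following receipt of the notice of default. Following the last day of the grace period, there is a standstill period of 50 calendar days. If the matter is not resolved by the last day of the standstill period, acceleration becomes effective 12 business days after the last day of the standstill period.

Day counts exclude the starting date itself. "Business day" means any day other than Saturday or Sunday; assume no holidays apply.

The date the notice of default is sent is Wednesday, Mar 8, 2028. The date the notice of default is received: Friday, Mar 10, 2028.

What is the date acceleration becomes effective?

Jul 18, 2028

The last day of the grace period: 62 calendar days after Mar 10, 2028 is May 11, 2028.
Adding 50 calendar days to May 11, 2028 gives Jun 30, 2028, which is the last day of the standstill period.
From Friday, Jun 30, 2028, 12 business days (Jul 3, Jul 4, Jul 5, Jul 6, …, Jul 14, Jul 17, Jul 18, skipping weekends) brings us to Tuesday, Jul 18, 2028, which is the date acceleration becomes effective.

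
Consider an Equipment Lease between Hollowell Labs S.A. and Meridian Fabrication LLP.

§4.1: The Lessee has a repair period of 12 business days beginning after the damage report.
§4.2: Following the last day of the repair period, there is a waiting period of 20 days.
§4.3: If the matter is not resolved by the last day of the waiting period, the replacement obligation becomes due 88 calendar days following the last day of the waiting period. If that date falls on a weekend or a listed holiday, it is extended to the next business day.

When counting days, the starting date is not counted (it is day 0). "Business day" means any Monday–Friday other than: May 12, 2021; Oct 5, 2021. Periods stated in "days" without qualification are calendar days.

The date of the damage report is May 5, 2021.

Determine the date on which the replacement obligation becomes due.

From Wednesday, May 5, 2021, 12 business days (May 6, May 7, May 10, May 11, …, May 20, May 21, May 24, skipping weekends and the listed holiday on May 12) brings us to Monday, May 24, 2021, which is the last day of the repair period.
The last day of the waiting period: May 24, 2021 + 20 days = Jun 13, 2021.
The date on which the replacement obligation becomes due: Jun 13, 2021 + 88 days = Sep 9, 2021. Sep 9, 2021 is a Thursday and is not a listed holiday, so no roll-forward applies.

Sep 9, 2021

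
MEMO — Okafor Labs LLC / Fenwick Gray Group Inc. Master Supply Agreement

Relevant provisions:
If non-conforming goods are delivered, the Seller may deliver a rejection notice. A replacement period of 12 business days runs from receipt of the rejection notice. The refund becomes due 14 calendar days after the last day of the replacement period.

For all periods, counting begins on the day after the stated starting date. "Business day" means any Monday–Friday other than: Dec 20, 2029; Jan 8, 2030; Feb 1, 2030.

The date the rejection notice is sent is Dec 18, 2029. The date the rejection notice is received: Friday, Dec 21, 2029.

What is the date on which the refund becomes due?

The last day of the replacement period: 12 business days after Friday, Dec 21, 2029, skipping weekends and the listed holiday on Jan 8 — Dec 24, Dec 25, Dec 26, Dec 27, …, Jan 4, Jan 7, Jan 9 — lands on Wednesday, Jan 9, 2030.
The date on which the refund becomes due: Jan 9, 2030 + 14 days = Jan 23, 2030.

Jan 23, 2030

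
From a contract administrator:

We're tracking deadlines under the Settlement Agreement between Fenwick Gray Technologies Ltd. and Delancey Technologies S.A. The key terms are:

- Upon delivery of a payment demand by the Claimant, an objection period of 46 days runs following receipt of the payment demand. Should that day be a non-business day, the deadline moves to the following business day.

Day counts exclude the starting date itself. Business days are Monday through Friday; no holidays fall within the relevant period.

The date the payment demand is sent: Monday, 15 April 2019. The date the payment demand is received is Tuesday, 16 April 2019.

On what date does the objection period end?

The last day of the objection period: 46 calendar days after 16 April 2019 is 1 June 2019. That falls on a Saturday, so it rolls to the next business day, Monday, 3 June 2019.

3 June 2019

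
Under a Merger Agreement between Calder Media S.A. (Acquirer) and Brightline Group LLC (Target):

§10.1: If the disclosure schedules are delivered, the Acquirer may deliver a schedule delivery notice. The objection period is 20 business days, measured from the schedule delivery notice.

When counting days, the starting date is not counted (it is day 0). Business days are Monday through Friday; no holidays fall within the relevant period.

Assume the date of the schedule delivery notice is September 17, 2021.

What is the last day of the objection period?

October 15, 2021

From Friday, September 17, 2021, 20 business days (Sep 20, Sep 21, Sep 22, Sep 23, …, Oct 13, Oct 14, Oct 15, skipping weekends) brings us to Friday, October 15, 2021, which is the last day of the objection period.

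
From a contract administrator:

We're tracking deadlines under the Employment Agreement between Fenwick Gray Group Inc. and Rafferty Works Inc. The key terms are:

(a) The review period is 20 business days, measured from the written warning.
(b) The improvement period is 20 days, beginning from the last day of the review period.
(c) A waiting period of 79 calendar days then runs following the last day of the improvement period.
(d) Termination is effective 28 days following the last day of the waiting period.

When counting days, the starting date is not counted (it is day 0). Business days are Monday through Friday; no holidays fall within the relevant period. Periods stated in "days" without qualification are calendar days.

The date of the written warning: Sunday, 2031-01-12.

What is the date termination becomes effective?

The last day of the review period: counting 20 business days from Sunday, 2031-01-12 (Jan 13, Jan 14, Jan 15, Jan 16, …, Feb 5, Feb 6, Feb 7, skipping weekends) reaches Friday, 2031-02-07.
The last day of the improvement period: 2031-02-07 + 20 days = 2031-02-27.
The last day of the waiting period: 2031-02-27 + 79 days = 2031-05-17.
Adding 28 calendar days to 2031-05-17 gives 2031-06-14, which is the date termination becomes effective.

2031-06-14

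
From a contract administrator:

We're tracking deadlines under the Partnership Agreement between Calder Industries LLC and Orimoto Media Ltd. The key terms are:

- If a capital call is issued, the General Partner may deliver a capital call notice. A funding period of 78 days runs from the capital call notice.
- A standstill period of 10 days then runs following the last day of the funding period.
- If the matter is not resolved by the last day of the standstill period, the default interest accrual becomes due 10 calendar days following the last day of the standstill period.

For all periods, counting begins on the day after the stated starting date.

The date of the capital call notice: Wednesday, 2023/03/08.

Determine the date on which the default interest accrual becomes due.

2023/06/14

Adding 78 calendar days to 2023/03/08 gives 2023/05/25, which is the last day of the funding period.
Adding 10 calendar days to 2023/05/25 gives 2023/06/04, which is the last day of the standstill period.
The date on which the default interest accrual becomes due: 2023/06/04 + 10 days = 2023/06/14.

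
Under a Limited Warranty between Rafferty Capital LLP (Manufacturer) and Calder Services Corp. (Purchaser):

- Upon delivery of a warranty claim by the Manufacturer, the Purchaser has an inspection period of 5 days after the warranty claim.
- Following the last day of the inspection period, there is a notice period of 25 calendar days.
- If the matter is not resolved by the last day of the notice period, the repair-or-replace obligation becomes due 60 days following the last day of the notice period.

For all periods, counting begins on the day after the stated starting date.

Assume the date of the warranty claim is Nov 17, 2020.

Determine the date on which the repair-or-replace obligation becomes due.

The last day of the inspection period: Nov 17, 2020 + 5 days = Nov 22, 2020.
Adding 25 calendar days to Nov 22, 2020 gives Dec 17, 2020, which is the last day of the notice period.
The date on which the repair-or-replace obligation becomes due: 60 calendar days after Dec 17, 2020 is Feb 15, 2021.

Feb 15, 2021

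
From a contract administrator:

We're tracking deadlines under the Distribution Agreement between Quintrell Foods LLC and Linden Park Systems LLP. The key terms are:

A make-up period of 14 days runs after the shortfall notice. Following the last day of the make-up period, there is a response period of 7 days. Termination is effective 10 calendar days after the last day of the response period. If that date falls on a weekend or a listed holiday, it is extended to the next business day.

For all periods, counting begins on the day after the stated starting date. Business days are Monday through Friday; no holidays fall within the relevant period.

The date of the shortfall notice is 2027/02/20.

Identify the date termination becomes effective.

2027/03/23

The last day of the make-up period: 14 calendar days after 2027/02/20 is 2027/03/06.
Adding 7 calendar days to 2027/03/06 gives 2027/03/13, which is the last day of the response period.
The date termination becomes effective: 10 calendar days after 2027/03/13 is 2027/03/23. 2027/03/23 is a Tuesday, so no roll-forward applies.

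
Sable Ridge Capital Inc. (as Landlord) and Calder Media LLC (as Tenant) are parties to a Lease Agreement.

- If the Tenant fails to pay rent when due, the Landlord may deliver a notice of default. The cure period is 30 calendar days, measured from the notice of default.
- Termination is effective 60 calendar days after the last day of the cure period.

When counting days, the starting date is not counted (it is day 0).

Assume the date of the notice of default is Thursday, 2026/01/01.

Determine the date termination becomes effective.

The last day of the cure period: 2026/01/01 + 30 days = 2026/01/31.
Adding 60 calendar days to 2026/01/31 gives 2026/04/01, which is the date termination becomes effective.

2026/04/01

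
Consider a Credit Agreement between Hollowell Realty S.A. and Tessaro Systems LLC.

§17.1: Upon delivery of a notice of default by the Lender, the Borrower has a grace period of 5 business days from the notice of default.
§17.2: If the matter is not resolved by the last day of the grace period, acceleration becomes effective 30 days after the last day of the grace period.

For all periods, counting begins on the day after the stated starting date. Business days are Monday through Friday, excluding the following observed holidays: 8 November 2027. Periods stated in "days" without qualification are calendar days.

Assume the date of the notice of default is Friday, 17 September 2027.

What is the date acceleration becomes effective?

The last day of the grace period: 5 business days after Friday, 17 September 2027, skipping weekends — Sep 20, Sep 21, Sep 22, Sep 23, Sep 24 — lands on Friday, 24 September 2027.
The date acceleration becomes effective: 24 September 2027 + 30 days = 24 October 2027.

24 October 2027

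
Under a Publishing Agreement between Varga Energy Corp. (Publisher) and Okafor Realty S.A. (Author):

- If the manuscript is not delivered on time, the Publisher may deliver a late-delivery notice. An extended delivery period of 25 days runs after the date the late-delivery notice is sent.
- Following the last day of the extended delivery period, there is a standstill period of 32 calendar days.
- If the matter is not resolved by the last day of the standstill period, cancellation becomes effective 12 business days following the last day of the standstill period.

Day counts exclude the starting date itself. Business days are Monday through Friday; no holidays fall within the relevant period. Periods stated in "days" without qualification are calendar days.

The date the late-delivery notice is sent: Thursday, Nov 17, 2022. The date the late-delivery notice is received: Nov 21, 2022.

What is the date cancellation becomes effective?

Jan 31, 2023

Adding 25 calendar days to Nov 17, 2022 gives Dec 12, 2022, which is the last day of the extended delivery period.
The last day of the standstill period: Dec 12, 2022 + 32 days = Jan 13, 2023.
From Friday, Jan 13, 2023, 12 business days (Jan 16, Jan 17, Jan 18, Jan 19, …, Jan 27, Jan 30, Jan 31, skipping weekends) brings us to Tuesday, Jan 31, 2023, which is the date cancellation becomes effective.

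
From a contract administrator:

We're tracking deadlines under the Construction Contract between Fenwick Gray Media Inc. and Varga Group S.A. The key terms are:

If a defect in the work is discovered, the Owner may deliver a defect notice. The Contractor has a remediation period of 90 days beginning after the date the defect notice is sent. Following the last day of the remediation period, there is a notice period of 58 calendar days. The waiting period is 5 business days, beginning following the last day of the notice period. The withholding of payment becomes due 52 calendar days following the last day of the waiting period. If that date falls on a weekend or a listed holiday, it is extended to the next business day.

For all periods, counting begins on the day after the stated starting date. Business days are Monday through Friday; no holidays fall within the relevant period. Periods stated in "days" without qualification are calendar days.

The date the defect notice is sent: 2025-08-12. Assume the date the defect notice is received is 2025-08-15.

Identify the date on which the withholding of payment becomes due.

2026-03-09

The last day of the remediation period: 2025-08-12 + 90 days = 2025-11-10.
The last day of the notice period: 2025-11-10 + 58 days = 2026-01-07.
From Wednesday, 2026-01-07, 5 business days (Jan 8, Jan 9, Jan 12, Jan 13, Jan 14, skipping weekends) brings us to Wednesday, 2026-01-14, which is the last day of the waiting period.
The date on which the withholding of payment becomes due: 2026-01-14 + 52 days = 2026-03-07. That falls on a Saturday, so it rolls to the next business day, Monday, 2026-03-09.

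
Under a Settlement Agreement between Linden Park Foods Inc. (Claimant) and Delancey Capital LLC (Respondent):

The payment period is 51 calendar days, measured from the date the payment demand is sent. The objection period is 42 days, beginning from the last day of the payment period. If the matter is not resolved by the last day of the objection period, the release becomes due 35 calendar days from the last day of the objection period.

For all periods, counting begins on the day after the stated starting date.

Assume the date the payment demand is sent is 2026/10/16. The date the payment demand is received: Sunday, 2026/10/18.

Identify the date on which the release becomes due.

2027/02/21

Adding 51 calendar days to 2026/10/16 gives 2026/12/06, which is the last day of the payment period.
Adding 42 calendar days to 2026/12/06 gives 2027/01/17, which is the last day of the objection period.
The date on which the release becomes due: 35 calendar days after 2027/01/17 is 2027/02/21.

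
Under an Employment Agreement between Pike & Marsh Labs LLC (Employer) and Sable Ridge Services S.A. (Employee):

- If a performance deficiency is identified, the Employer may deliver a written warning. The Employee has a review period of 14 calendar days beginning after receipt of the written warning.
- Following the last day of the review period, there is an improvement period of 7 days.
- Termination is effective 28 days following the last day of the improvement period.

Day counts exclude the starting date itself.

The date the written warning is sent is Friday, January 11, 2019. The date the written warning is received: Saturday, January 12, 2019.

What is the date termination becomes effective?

March 2, 2019

The last day of the review period: 14 calendar days after January 12, 2019 is January 26, 2019.
Adding 7 calendar days to January 26, 2019 gives February 2, 2019, which is the last day of the improvement period.
The date termination becomes effective: February 2, 2019 + 28 days = March 2, 2019.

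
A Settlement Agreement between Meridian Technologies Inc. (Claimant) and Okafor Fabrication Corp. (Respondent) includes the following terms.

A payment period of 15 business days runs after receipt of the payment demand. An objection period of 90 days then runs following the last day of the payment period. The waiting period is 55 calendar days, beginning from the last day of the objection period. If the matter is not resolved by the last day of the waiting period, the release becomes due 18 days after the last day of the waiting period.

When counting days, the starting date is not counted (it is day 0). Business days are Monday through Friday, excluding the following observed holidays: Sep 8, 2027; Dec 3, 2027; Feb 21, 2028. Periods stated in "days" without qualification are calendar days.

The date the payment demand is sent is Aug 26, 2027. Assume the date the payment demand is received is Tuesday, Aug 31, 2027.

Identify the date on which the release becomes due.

Mar 3, 2028

From Tuesday, Aug 31, 2027, 15 business days (Sep 1, Sep 2, Sep 3, Sep 6, …, Sep 20, Sep 21, Sep 22, skipping weekends and the listed holiday on Sep 8) brings us to Wednesday, Sep 22, 2027, which is the last day of the payment period.
The last day of the objection period: 90 calendar days after Sep 22, 2027 is Dec 21, 2027.
The last day of the waiting period: 55 calendar days after Dec 21, 2027 is Feb 14, 2028.
The date on which the release becomes due: Feb 14, 2028 + 18 days = Mar 3, 2028.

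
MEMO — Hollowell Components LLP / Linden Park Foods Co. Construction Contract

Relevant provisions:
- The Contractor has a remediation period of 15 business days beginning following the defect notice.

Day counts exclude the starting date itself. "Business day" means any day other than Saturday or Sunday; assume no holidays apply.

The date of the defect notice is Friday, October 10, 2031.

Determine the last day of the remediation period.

From Friday, October 10, 2031, 15 business days (Oct 13, Oct 14, Oct 15, Oct 16, …, Oct 29, Oct 30, Oct 31, skipping weekends) brings us to Friday, October 31, 2031, which is the last day of the remediation period.

October 31, 2031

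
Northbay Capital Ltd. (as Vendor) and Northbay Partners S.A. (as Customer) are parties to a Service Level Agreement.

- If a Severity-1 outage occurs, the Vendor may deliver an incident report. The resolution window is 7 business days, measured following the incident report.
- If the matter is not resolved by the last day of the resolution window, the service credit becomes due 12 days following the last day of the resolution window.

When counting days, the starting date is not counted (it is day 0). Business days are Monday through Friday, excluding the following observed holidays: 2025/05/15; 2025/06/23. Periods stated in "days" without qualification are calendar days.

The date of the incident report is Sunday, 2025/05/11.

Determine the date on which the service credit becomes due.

2025/06/02

From Sunday, 2025/05/11, 7 business days (May 12, May 13, May 14, May 16, May 19, May 20, May 21, skipping weekends and the listed holiday on May 15) brings us to Wednesday, 2025/05/21, which is the last day of the resolution window.
The date on which the service credit becomes due: 2025/05/21 + 12 days = 2025/06/02.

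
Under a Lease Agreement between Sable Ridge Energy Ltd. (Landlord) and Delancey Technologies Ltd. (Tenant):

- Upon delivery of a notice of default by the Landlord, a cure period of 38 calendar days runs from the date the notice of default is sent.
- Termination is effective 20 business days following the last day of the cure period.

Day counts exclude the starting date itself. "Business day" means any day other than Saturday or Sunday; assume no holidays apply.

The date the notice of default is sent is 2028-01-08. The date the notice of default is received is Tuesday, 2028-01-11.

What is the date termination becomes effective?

2028-03-14

The last day of the cure period: 38 calendar days after 2028-01-08 is 2028-02-15.
From Tuesday, 2028-02-15, 20 business days (Feb 16, Feb 17, Feb 18, Feb 21, …, Mar 10, Mar 13, Mar 14, skipping weekends) brings us to Tuesday, 2028-03-14, which is the date termination becomes effective.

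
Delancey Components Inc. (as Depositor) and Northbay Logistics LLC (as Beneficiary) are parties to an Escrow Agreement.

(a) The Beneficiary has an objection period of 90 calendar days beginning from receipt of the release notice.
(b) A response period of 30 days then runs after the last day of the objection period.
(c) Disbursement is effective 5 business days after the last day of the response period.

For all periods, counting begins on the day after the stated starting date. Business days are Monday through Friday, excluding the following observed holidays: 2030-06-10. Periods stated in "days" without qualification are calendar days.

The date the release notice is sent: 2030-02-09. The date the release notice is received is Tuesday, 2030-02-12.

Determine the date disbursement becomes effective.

Adding 90 calendar days to 2030-02-12 gives 2030-05-13, which is the last day of the objection period.
The last day of the response period: 30 calendar days after 2030-05-13 is 2030-06-12.
From Wednesday, 2030-06-12, 5 business days (Jun 13, Jun 14, Jun 17, Jun 18, Jun 19, skipping weekends) brings us to Wednesday, 2030-06-19, which is the date disbursement becomes effective.

2030-06-19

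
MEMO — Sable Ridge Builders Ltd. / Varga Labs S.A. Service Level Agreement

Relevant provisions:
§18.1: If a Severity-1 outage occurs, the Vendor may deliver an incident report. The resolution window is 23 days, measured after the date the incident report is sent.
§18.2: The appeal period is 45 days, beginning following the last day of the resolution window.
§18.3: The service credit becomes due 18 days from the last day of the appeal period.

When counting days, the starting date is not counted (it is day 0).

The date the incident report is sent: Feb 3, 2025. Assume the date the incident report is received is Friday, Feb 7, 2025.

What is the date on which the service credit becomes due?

The last day of the resolution window: 23 calendar days after Feb 3, 2025 is Feb 26, 2025.
The last day of the appeal period: 45 calendar days after Feb 26, 2025 is Apr 12, 2025.
Adding 18 calendar days to Apr 12, 2025 gives Apr 30, 2025, which is the date on which the service credit becomes due.

Apr 30, 2025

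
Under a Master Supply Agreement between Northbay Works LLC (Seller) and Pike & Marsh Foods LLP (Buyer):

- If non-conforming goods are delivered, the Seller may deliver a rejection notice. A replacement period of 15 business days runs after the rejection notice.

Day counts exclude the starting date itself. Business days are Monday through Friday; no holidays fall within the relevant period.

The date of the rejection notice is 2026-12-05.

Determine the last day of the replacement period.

From Saturday, 2026-12-05, 15 business days (Dec 7, Dec 8, Dec 9, Dec 10, …, Dec 23, Dec 24, Dec 25, skipping weekends) brings us to Friday, 2026-12-25, which is the last day of the replacement period.

2026-12-25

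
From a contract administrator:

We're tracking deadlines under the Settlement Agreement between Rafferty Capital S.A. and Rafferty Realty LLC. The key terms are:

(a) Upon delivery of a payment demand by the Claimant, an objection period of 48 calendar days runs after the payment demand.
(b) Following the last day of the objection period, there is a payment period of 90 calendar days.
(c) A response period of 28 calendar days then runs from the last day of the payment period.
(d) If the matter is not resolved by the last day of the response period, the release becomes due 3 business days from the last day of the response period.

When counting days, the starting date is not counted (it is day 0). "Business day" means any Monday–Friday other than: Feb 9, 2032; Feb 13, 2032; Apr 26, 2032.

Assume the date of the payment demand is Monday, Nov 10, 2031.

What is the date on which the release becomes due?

Apr 29, 2032

The last day of the objection period: Nov 10, 2031 + 48 days = Dec 28, 2031.
The last day of the payment period: 90 calendar days after Dec 28, 2031 is Mar 27, 2032.
Adding 28 calendar days to Mar 27, 2032 gives Apr 24, 2032, which is the last day of the response period.
The date on which the release becomes due: 3 business days after Saturday, Apr 24, 2032, skipping weekends and the listed holiday on Apr 26 — Apr 27, Apr 28, Apr 29 — lands on Thursday, Apr 29, 2032.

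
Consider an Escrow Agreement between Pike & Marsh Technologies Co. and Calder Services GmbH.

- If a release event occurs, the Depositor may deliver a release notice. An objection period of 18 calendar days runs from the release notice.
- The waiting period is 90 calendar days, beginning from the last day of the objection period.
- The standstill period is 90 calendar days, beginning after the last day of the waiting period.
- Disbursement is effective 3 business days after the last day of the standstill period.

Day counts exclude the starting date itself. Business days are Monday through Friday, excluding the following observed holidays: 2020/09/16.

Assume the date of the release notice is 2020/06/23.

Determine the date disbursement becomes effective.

2021/01/12

Adding 18 calendar days to 2020/06/23 gives 2020/07/11, which is the last day of the objection period.
The last day of the waiting period: 90 calendar days after 2020/07/11 is 2020/10/09.
The last day of the standstill period: 2020/10/09 + 90 days = 2021/01/07.
From Thursday, 2021/01/07, 3 business days (Jan 8, Jan 11, Jan 12, skipping weekends) brings us to Tuesday, 2021/01/12, which is the date disbursement becomes effective.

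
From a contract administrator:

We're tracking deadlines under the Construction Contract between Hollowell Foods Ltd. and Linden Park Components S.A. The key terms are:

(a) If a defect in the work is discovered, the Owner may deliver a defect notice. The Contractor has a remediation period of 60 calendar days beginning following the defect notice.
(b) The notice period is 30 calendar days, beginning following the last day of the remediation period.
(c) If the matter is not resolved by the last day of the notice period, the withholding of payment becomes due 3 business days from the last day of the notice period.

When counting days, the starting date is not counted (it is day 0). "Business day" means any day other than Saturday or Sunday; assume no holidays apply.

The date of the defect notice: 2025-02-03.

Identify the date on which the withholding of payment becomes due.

Adding 60 calendar days to 2025-02-03 gives 2025-04-04, which is the last day of the remediation period.
The last day of the notice period: 30 calendar days after 2025-04-04 is 2025-05-04.
From Sunday, 2025-05-04, 3 business days (May 5, May 6, May 7, skipping weekends) brings us to Wednesday, 2025-05-07, which is the date on which the withholding of payment becomes due.

2025-05-07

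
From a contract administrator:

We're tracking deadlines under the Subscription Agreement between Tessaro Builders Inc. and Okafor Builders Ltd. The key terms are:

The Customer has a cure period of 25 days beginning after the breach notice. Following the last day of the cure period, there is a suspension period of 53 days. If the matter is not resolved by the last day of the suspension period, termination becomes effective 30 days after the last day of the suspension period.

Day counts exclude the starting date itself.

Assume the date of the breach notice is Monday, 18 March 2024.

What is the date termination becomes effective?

Adding 25 calendar days to 18 March 2024 gives 12 April 2024, which is the last day of the cure period.
The last day of the suspension period: 53 calendar days after 12 April 2024 is 4 June 2024.
Adding 30 calendar days to 4 June 2024 gives 4 July 2024, which is the date termination becomes effective.

4 July 2024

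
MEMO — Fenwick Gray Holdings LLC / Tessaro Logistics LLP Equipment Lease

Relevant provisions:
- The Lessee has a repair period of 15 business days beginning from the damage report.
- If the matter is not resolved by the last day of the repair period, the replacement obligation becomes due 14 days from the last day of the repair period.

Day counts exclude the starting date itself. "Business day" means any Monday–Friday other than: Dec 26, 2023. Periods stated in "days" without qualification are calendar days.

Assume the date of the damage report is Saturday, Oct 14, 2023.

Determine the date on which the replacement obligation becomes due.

The last day of the repair period: 15 business days after Saturday, Oct 14, 2023, skipping weekends — Oct 16, Oct 17, Oct 18, Oct 19, …, Nov 1, Nov 2, Nov 3 — lands on Friday, Nov 3, 2023.
Adding 14 calendar days to Nov 3, 2023 gives Nov 17, 2023, which is the date on which the replacement obligation becomes due.

Nov 17, 2023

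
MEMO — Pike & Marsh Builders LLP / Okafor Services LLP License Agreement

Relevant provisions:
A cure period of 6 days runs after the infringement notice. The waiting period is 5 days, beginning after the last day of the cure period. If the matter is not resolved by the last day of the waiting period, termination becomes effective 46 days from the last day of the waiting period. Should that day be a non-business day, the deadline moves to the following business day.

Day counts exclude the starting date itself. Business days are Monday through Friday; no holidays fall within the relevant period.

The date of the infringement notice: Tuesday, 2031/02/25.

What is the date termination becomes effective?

2031/04/23

The last day of the cure period: 6 calendar days after 2031/02/25 is 2031/03/03.
The last day of the waiting period: 5 calendar days after 2031/03/03 is 2031/03/08.
The date termination becomes effective: 2031/03/08 + 46 days = 2031/04/23. 2031/04/23 is a Wednesday, so no roll-forward applies.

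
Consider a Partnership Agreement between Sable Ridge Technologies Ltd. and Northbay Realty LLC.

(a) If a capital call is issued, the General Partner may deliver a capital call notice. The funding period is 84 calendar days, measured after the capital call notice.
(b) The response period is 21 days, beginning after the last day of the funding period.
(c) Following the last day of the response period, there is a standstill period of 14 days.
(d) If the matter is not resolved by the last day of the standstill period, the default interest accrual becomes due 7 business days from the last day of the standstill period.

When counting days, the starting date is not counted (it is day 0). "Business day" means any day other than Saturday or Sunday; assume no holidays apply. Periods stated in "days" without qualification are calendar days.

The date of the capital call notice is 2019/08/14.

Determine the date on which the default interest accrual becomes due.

The last day of the funding period: 2019/08/14 + 84 days = 2019/11/06.
The last day of the response period: 21 calendar days after 2019/11/06 is 2019/11/27.
The last day of the standstill period: 14 calendar days after 2019/11/27 is 2019/12/11.
The date on which the default interest accrual becomes due: counting 7 business days from Wednesday, 2019/12/11 (Dec 12, Dec 13, Dec 16, Dec 17, Dec 18, Dec 19, Dec 20, skipping weekends) reaches Friday, 2019/12/20.

2019/12/20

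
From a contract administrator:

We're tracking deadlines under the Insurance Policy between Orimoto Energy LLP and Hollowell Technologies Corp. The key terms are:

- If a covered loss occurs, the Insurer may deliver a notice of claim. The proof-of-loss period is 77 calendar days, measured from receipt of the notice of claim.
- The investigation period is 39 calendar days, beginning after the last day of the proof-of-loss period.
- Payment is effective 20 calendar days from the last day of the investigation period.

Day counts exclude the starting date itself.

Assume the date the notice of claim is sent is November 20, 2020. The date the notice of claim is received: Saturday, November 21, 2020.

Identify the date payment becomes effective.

April 6, 2021

The last day of the proof-of-loss period: November 21, 2020 + 77 days = February 6, 2021.
Adding 39 calendar days to February 6, 2021 gives March 17, 2021, which is the last day of the investigation period.
The date payment becomes effective: 20 calendar days after March 17, 2021 is April 6, 2021.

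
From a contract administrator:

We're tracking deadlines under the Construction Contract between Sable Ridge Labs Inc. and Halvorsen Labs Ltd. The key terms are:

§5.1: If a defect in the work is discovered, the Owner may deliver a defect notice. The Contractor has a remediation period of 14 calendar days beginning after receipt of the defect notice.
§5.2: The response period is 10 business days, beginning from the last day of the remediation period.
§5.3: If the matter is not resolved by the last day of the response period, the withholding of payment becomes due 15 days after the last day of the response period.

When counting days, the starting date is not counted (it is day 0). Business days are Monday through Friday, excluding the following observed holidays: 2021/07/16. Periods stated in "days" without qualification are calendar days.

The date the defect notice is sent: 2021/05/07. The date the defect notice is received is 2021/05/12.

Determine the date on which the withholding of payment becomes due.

The last day of the remediation period: 2021/05/12 + 14 days = 2021/05/26.
From Wednesday, 2021/05/26, 10 business days (May 27, May 28, May 31, Jun 1, Jun 2, Jun 3, Jun 4, Jun 7, Jun 8, Jun 9, skipping weekends) brings us to Wednesday, 2021/06/09, which is the last day of the response period.
The date on which the withholding of payment becomes due: 15 calendar days after 2021/06/09 is 2021/06/24.

2021/06/24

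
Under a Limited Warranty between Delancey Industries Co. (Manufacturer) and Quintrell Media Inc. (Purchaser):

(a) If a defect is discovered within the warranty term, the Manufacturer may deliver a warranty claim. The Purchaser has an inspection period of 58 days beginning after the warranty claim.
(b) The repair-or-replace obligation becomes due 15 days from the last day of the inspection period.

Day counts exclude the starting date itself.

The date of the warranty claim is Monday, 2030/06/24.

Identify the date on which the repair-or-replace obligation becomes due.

Adding 58 calendar days to 2030/06/24 gives 2030/08/21, which is the last day of the inspection period.
Adding 15 calendar days to 2030/08/21 gives 2030/09/05, which is the date on which the repair-or-replace obligation becomes due.

2030/09/05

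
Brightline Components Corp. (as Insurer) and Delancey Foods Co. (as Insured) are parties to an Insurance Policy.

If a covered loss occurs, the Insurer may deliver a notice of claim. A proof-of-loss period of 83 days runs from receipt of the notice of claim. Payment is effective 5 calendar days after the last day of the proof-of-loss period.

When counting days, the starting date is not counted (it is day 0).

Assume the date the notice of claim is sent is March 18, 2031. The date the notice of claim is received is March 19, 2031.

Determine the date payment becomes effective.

June 15, 2031

The last day of the proof-of-loss period: 83 calendar days after March 19, 2031 is June 10, 2031.
The date payment becomes effective: June 10, 2031 + 5 days = June 15, 2031.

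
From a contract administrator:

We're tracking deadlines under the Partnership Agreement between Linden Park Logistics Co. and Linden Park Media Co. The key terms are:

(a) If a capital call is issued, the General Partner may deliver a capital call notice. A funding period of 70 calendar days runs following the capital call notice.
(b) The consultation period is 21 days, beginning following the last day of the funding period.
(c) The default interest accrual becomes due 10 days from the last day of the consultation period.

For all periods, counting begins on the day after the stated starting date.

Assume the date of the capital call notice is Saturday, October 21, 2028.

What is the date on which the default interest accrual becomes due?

January 30, 2029

The last day of the funding period: 70 calendar days after October 21, 2028 is December 30, 2028.
The last day of the consultation period: 21 calendar days after December 30, 2028 is January 20, 2029.
The date on which the default interest accrual becomes due: January 20, 2029 + 10 days = January 30, 2029.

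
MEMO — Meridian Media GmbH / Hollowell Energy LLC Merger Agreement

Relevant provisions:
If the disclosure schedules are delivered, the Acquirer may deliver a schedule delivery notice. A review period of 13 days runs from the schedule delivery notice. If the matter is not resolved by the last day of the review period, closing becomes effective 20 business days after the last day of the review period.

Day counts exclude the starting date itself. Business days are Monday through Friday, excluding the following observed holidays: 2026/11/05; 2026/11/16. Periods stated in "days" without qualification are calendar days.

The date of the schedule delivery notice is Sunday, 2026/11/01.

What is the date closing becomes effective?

The last day of the review period: 2026/11/01 + 13 days = 2026/11/14.
The date closing becomes effective: counting 20 business days from Saturday, 2026/11/14 (Nov 17, Nov 18, Nov 19, Nov 20, …, Dec 10, Dec 11, Dec 14, skipping weekends and the listed holiday on Nov 16) reaches Monday, 2026/12/14.

2026/12/14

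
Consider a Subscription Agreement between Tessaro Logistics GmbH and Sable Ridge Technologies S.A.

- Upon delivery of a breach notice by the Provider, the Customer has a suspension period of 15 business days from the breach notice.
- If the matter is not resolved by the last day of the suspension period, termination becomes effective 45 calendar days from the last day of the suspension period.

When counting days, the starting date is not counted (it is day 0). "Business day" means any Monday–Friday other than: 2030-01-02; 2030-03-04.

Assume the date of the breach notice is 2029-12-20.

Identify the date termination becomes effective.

The last day of the suspension period: counting 15 business days from Thursday, 2029-12-20 (Dec 21, Dec 24, Dec 25, Dec 26, …, Jan 9, Jan 10, Jan 11, skipping weekends and the listed holiday on Jan 2) reaches Friday, 2030-01-11.
Adding 45 calendar days to 2030-01-11 gives 2030-02-25, which is the date termination becomes effective.

2030-02-25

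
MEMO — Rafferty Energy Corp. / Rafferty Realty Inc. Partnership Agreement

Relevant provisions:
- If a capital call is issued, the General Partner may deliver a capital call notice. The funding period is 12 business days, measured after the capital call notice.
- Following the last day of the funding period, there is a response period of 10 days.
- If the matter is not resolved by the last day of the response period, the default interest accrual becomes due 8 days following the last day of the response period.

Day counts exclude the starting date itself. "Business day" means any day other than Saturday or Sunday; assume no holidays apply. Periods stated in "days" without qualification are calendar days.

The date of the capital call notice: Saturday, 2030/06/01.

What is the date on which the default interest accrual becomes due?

The last day of the funding period: 12 business days after Saturday, 2030/06/01, skipping weekends — Jun 3, Jun 4, Jun 5, Jun 6, …, Jun 14, Jun 17, Jun 18 — lands on Tuesday, 2030/06/18.
Adding 10 calendar days to 2030/06/18 gives 2030/06/28, which is the last day of the response period.
The date on which the default interest accrual becomes due: 8 calendar days after 2030/06/28 is 2030/07/06.

2030/07/06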